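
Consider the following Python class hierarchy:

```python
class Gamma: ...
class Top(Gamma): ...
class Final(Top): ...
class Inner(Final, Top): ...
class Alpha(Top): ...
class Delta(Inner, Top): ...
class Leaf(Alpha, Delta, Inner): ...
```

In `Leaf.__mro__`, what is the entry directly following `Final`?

Top

L[Leaf] = Leaf + merge(L[Alpha], L[Delta], L[Inner], [Alpha Delta Inner])
  take Alpha:  [Alpha Top Gamma object] + [Delta Inner Final Top Gamma object] + [Inner Final Top Gamma object] + [Alpha Delta Inner]
  take Delta:  [Top Gamma object] + [Delta Inner Final Top Gamma object] + [Inner Final Top Gamma object] + [Delta Inner]
  take Inner:  [Top Gamma object] + [Inner Final Top Gamma object] + [Inner Final Top Gamma object] + [Inner]
  take Final:  [Top Gamma object] + [Final Top Gamma object] + [Final Top Gamma object]
  take Top:  [Top Gamma object] + [Top Gamma object] + [Top Gamma object]
  take Gamma:  [Gamma object] + [Gamma object] + [Gamma object]
  take object:  [object] + [object] + [object]
MRO: Leaf Alpha Delta Inner Final Top Gamma object
Final is at position 4; next is Top.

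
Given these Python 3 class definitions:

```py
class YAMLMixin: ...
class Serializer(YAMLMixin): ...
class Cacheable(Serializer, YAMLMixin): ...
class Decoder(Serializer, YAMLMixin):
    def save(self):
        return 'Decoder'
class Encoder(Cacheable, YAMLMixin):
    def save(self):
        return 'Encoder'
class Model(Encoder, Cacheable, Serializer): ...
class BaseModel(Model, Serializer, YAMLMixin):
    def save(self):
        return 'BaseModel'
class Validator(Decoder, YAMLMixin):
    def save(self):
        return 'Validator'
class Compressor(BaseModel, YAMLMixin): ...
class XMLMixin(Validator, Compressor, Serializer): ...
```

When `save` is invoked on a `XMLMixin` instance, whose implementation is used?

L[XMLMixin] = XMLMixin + merge(L[Validator], L[Compressor], L[Serializer], [Validator Compressor Serializer])
  take Validator:  [Validator Decoder Serializer YAMLMixin object] + [Compressor BaseModel Model Encoder Cacheable Serializer YAMLMixin object] + [Serializer YAMLMixin object] + [Validator Compressor Serializer]
  take Decoder:  [Decoder Serializer YAMLMixin object] + [Compressor BaseModel Model Encoder Cacheable Serializer YAMLMixin object] + [Serializer YAMLMixin object] + [Compressor Serializer]
  take Compressor:  [Serializer YAMLMixin object] + [Compressor BaseModel Model Encoder Cacheable Serializer YAMLMixin object] + [Serializer YAMLMixin object] + [Compressor Serializer]
  take BaseModel:  [Serializer YAMLMixin object] + [BaseModel Model Encoder Cacheable Serializer YAMLMixin object] + [Serializer YAMLMixin object] + [Serializer]
  take Model:  [Serializer YAMLMixin object] + [Model Encoder Cacheable Serializer YAMLMixin object] + [Serializer YAMLMixin object] + [Serializer]
  take Encoder:  [Serializer YAMLMixin object] + [Encoder Cacheable Serializer YAMLMixin object] + [Serializer YAMLMixin object] + [Serializer]
  take Cacheable:  [Serializer YAMLMixin object] + [Cacheable Serializer YAMLMixin object] + [Serializer YAMLMixin object] + [Serializer]
  take Serializer:  [Serializer YAMLMixin object] + [Serializer YAMLMixin object] + [Serializer YAMLMixin object] + [Serializer]
  take YAMLMixin:  [YAMLMixin object] + [YAMLMixin object] + [YAMLMixin object]
  take object:  [object] + [object] + [object]
MRO: XMLMixin Validator Decoder Compressor BaseModel Model Encoder Cacheable Serializer YAMLMixin object
save is defined in: BaseModel, Decoder, Encoder, Validator. First along the MRO is Validator.

Validator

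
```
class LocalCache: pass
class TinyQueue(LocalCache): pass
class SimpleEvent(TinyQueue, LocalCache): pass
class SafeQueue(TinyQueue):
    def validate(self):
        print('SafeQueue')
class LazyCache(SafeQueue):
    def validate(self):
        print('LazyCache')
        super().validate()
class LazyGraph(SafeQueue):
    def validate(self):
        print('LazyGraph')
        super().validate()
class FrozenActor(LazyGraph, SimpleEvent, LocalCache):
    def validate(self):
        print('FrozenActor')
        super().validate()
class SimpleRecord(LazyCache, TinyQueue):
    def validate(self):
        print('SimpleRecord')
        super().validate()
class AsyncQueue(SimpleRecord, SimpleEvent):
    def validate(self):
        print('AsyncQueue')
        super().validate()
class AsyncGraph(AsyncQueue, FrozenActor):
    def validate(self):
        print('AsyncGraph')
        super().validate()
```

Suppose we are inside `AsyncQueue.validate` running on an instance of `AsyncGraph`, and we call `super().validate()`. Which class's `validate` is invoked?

L[AsyncGraph] = AsyncGraph + merge(L[AsyncQueue], L[FrozenActor], [AsyncQueue FrozenActor])
  take AsyncQueue:  [AsyncQueue SimpleRecord LazyCache SafeQueue SimpleEvent TinyQueue LocalCache object] + [FrozenActor LazyGraph SafeQueue SimpleEvent TinyQueue LocalCache object] + [AsyncQueue FrozenActor]
  take SimpleRecord:  [SimpleRecord LazyCache SafeQueue SimpleEvent TinyQueue LocalCache object] + [FrozenActor LazyGraph SafeQueue SimpleEvent TinyQueue LocalCache object] + [FrozenActor]
  take LazyCache:  [LazyCache SafeQueue SimpleEvent TinyQueue LocalCache object] + [FrozenActor LazyGraph SafeQueue SimpleEvent TinyQueue LocalCache object] + [FrozenActor]
  take FrozenActor:  [SafeQueue SimpleEvent TinyQueue LocalCache object] + [FrozenActor LazyGraph SafeQueue SimpleEvent TinyQueue LocalCache object] + [FrozenActor]
  take LazyGraph:  [SafeQueue SimpleEvent TinyQueue LocalCache object] + [LazyGraph SafeQueue SimpleEvent TinyQueue LocalCache object]
  take SafeQueue:  [SafeQueue SimpleEvent TinyQueue LocalCache object] + [SafeQueue SimpleEvent TinyQueue LocalCache object]
  take SimpleEvent:  [SimpleEvent TinyQueue LocalCache object] + [SimpleEvent TinyQueue LocalCache object]
  take TinyQueue:  [TinyQueue LocalCache object] + [TinyQueue LocalCache object]
  take LocalCache:  [LocalCache object] + [LocalCache object]
  take object:  [object] + [object]
MRO: AsyncGraph AsyncQueue SimpleRecord LazyCache FrozenActor LazyGraph SafeQueue SimpleEvent TinyQueue LocalCache object
super() in AsyncQueue.validate on a AsyncGraph instance goes to the class after AsyncQueue in AsyncGraph's MRO: SimpleRecord.

SimpleRecord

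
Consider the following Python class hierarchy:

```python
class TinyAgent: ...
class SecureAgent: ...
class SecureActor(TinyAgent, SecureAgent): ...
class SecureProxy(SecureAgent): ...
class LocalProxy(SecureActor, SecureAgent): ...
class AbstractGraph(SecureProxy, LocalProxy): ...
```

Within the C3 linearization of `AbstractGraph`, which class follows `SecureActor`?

L[AbstractGraph] = AbstractGraph + merge(L[SecureProxy], L[LocalProxy], [SecureProxy LocalProxy])
  take SecureProxy:  [SecureProxy SecureAgent object] + [LocalProxy SecureActor TinyAgent SecureAgent object] + [SecureProxy LocalProxy]
  take LocalProxy:  [SecureAgent object] + [LocalProxy SecureActor TinyAgent SecureAgent object] + [LocalProxy]
  take SecureActor:  [SecureAgent object] + [SecureActor TinyAgent SecureAgent object]
  take TinyAgent:  [SecureAgent object] + [TinyAgent SecureAgent object]
  take SecureAgent:  [SecureAgent object] + [SecureAgent object]
  take object:  [object] + [object]
MRO: AbstractGraph SecureProxy LocalProxy SecureActor TinyAgent SecureAgent object
SecureActor is at position 3; next is TinyAgent.

TinyAgent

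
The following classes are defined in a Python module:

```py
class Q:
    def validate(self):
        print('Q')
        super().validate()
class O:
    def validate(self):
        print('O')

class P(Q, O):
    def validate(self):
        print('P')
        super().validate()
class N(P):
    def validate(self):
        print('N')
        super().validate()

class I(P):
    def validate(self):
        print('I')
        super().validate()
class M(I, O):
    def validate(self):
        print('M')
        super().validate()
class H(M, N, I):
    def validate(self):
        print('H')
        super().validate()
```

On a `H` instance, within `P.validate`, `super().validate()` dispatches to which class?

L[H] = H + merge(L[M], L[N], L[I], [M N I])
  take M:  [M I P Q O object] + [N P Q O object] + [I P Q O object] + [M N I]
  take N:  [I P Q O object] + [N P Q O object] + [I P Q O object] + [N I]
  take I:  [I P Q O object] + [P Q O object] + [I P Q O object] + [I]
  take P:  [P Q O object] + [P Q O object] + [P Q O object]
  take Q:  [Q O object] + [Q O object] + [Q O object]
  take O:  [O object] + [O object] + [O object]
  take object:  [object] + [object] + [object]
MRO: H M N I P Q O object
super() in P.validate on a H instance goes to the class after P in H's MRO: Q.

Q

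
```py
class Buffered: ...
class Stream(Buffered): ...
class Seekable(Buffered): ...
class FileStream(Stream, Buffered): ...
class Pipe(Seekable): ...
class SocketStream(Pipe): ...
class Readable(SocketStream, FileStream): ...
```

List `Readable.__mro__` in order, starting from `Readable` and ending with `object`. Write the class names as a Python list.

L[Readable] = Readable + merge(L[SocketStream], L[FileStream], [SocketStream FileStream])
  take SocketStream:  [SocketStream Pipe Seekable Buffered object] + [FileStream Stream Buffered object] + [SocketStream FileStream]
  take Pipe:  [Pipe Seekable Buffered object] + [FileStream Stream Buffered object] + [FileStream]
  take Seekable:  [Seekable Buffered object] + [FileStream Stream Buffered object] + [FileStream]
  take FileStream:  [Buffered object] + [FileStream Stream Buffered object] + [FileStream]
  take Stream:  [Buffered object] + [Stream Buffered object]
  take Buffered:  [Buffered object] + [Buffered object]
  take object:  [object] + [object]

[Readable, SocketStream, Pipe, Seekable, FileStream, Stream, Buffered, object]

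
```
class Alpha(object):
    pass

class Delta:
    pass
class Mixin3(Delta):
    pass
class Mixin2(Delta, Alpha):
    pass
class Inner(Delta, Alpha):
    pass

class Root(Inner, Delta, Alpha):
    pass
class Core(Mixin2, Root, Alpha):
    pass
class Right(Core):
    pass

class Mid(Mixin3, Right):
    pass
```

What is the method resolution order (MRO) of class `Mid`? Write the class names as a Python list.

L[Mid] = Mid + merge(L[Mixin3], L[Right], [Mixin3 Right])
  take Mixin3:  [Mixin3 Delta object] + [Right Core Mixin2 Root Inner Delta Alpha object] + [Mixin3 Right]
  take Right:  [Delta object] + [Right Core Mixin2 Root Inner Delta Alpha object] + [Right]
  take Core:  [Delta object] + [Core Mixin2 Root Inner Delta Alpha object]
  take Mixin2:  [Delta object] + [Mixin2 Root Inner Delta Alpha object]
  take Root:  [Delta object] + [Root Inner Delta Alpha object]
  take Inner:  [Delta object] + [Inner Delta Alpha object]
  take Delta:  [Delta object] + [Delta Alpha object]
  take Alpha:  [object] + [Alpha object]
  take object:  [object] + [object]

[Mid, Mixin3, Right, Core, Mixin2, Root, Inner, Delta, Alpha, object]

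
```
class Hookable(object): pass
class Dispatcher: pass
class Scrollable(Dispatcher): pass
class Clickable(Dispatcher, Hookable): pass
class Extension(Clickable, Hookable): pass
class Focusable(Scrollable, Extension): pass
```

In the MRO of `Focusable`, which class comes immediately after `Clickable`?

Dispatcher

L[Focusable] = Focusable + merge(L[Scrollable], L[Extension], [Scrollable Extension])
  take Scrollable:  [Scrollable Dispatcher object] + [Extension Clickable Dispatcher Hookable object] + [Scrollable Extension]
  take Extension:  [Dispatcher object] + [Extension Clickable Dispatcher Hookable object] + [Extension]
  take Clickable:  [Dispatcher object] + [Clickable Dispatcher Hookable object]
  take Dispatcher:  [Dispatcher object] + [Dispatcher Hookable object]
  take Hookable:  [object] + [Hookable object]
  take object:  [object] + [object]
MRO: Focusable Scrollable Extension Clickable Dispatcher Hookable object
Clickable is at position 3; next is Dispatcher.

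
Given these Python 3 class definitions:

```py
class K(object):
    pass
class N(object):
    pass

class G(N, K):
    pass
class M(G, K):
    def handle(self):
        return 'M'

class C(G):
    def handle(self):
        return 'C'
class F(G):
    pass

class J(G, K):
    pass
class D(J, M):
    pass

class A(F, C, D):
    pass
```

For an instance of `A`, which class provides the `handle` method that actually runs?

C

L[A] = A + merge(L[F], L[C], L[D], [F C D])
  take F:  [F G N K object] + [C G N K object] + [D J M G N K object] + [F C D]
  take C:  [G N K object] + [C G N K object] + [D J M G N K object] + [C D]
  take D:  [G N K object] + [G N K object] + [D J M G N K object] + [D]
  take J:  [G N K object] + [G N K object] + [J M G N K object]
  take M:  [G N K object] + [G N K object] + [M G N K object]
  take G:  [G N K object] + [G N K object] + [G N K object]
  take N:  [N K object] + [N K object] + [N K object]
  take K:  [K object] + [K object] + [K object]
  take object:  [object] + [object] + [object]
MRO: A F C D J M G N K object
handle is defined in: C, M. First along the MRO is C.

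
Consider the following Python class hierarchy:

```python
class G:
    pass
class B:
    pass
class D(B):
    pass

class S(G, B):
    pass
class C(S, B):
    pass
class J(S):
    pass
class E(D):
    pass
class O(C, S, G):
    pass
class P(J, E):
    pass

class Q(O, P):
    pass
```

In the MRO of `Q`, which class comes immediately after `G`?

L[Q] = Q + merge(L[O], L[P], [O P])
  take O:  [O C S G B object] + [P J S G E D B object] + [O P]
  take C:  [C S G B object] + [P J S G E D B object] + [P]
  take P:  [S G B object] + [P J S G E D B object] + [P]
  take J:  [S G B object] + [J S G E D B object]
  take S:  [S G B object] + [S G E D B object]
  take G:  [G B object] + [G E D B object]
  take E:  [B object] + [E D B object]
  take D:  [B object] + [D B object]
  take B:  [B object] + [B object]
  take object:  [object] + [object]
MRO: Q O C P J S G E D B object
G is at position 6; next is E.

E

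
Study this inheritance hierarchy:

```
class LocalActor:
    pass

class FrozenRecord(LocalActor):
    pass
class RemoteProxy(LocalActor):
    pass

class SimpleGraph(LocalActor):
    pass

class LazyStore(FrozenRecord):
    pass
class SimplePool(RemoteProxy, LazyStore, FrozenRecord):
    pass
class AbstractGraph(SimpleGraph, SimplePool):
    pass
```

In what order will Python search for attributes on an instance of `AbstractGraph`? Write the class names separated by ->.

L[AbstractGraph] = AbstractGraph + merge(L[SimpleGraph], L[SimplePool], [SimpleGraph SimplePool])
  take SimpleGraph:  [SimpleGraph LocalActor object] + [SimplePool RemoteProxy LazyStore FrozenRecord LocalActor object] + [SimpleGraph SimplePool]
  take SimplePool:  [LocalActor object] + [SimplePool RemoteProxy LazyStore FrozenRecord LocalActor object] + [SimplePool]
  take RemoteProxy:  [LocalActor object] + [RemoteProxy LazyStore FrozenRecord LocalActor object]
  take LazyStore:  [LocalActor object] + [LazyStore FrozenRecord LocalActor object]
  take FrozenRecord:  [LocalActor object] + [FrozenRecord LocalActor object]
  take LocalActor:  [LocalActor object] + [LocalActor object]
  take object:  [object] + [object]

AbstractGraph -> SimpleGraph -> SimplePool -> RemoteProxy -> LazyStore -> FrozenRecord -> LocalActor -> object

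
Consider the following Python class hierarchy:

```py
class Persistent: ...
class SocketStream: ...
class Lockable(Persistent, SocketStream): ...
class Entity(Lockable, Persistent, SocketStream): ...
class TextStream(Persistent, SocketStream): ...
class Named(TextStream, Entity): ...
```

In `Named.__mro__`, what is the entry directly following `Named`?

L[Named] = Named + merge(L[TextStream], L[Entity], [TextStream Entity])
  take TextStream:  [TextStream Persistent SocketStream object] + [Entity Lockable Persistent SocketStream object] + [TextStream Entity]
  take Entity:  [Persistent SocketStream object] + [Entity Lockable Persistent SocketStream object] + [Entity]
  take Lockable:  [Persistent SocketStream object] + [Lockable Persistent SocketStream object]
  take Persistent:  [Persistent SocketStream object] + [Persistent SocketStream object]
  take SocketStream:  [SocketStream object] + [SocketStream object]
  take object:  [object] + [object]
MRO: Named TextStream Entity Lockable Persistent SocketStream object
Named is at position 0; next is TextStream.

TextStream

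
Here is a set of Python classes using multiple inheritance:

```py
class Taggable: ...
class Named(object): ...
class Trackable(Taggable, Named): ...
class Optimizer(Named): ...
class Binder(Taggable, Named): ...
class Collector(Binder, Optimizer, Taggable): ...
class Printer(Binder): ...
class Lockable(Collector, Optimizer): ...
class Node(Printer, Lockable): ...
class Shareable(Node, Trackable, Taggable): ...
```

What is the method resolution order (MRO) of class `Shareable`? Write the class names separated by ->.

L[Shareable] = Shareable + merge(L[Node], L[Trackable], L[Taggable], [Node Trackable Taggable])
  take Node:  [Node Printer Lockable Collector Binder Optimizer Taggable Named object] + [Trackable Taggable Named object] + [Taggable object] + [Node Trackable Taggable]
  take Printer:  [Printer Lockable Collector Binder Optimizer Taggable Named object] + [Trackable Taggable Named object] + [Taggable object] + [Trackable Taggable]
  take Lockable:  [Lockable Collector Binder Optimizer Taggable Named object] + [Trackable Taggable Named object] + [Taggable object] + [Trackable Taggable]
  take Collector:  [Collector Binder Optimizer Taggable Named object] + [Trackable Taggable Named object] + [Taggable object] + [Trackable Taggable]
  take Binder:  [Binder Optimizer Taggable Named object] + [Trackable Taggable Named object] + [Taggable object] + [Trackable Taggable]
  take Optimizer:  [Optimizer Taggable Named object] + [Trackable Taggable Named object] + [Taggable object] + [Trackable Taggable]
  take Trackable:  [Taggable Named object] + [Trackable Taggable Named object] + [Taggable object] + [Trackable Taggable]
  take Taggable:  [Taggable Named object] + [Taggable Named object] + [Taggable object] + [Taggable]
  take Named:  [Named object] + [Named object] + [object]
  take object:  [object] + [object] + [object]

Shareable -> Node -> Printer -> Lockable -> Collector -> Binder -> Optimizer -> Trackable -> Taggable -> Named -> object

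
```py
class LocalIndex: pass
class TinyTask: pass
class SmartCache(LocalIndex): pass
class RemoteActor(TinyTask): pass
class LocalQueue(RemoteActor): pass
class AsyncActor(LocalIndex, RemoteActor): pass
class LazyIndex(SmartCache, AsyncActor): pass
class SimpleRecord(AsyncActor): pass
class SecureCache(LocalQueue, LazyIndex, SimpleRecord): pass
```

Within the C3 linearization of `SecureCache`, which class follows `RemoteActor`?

TinyTask

L[SecureCache] = SecureCache + merge(L[LocalQueue], L[LazyIndex], L[SimpleRecord], [LocalQueue LazyIndex SimpleRecord])
  take LocalQueue:  [LocalQueue RemoteActor TinyTask object] + [LazyIndex SmartCache AsyncActor LocalIndex RemoteActor TinyTask object] + [SimpleRecord AsyncActor LocalIndex RemoteActor TinyTask object] + [LocalQueue LazyIndex SimpleRecord]
  take LazyIndex:  [RemoteActor TinyTask object] + [LazyIndex SmartCache AsyncActor LocalIndex RemoteActor TinyTask object] + [SimpleRecord AsyncActor LocalIndex RemoteActor TinyTask object] + [LazyIndex SimpleRecord]
  take SmartCache:  [RemoteActor TinyTask object] + [SmartCache AsyncActor LocalIndex RemoteActor TinyTask object] + [SimpleRecord AsyncActor LocalIndex RemoteActor TinyTask object] + [SimpleRecord]
  take SimpleRecord:  [RemoteActor TinyTask object] + [AsyncActor LocalIndex RemoteActor TinyTask object] + [SimpleRecord AsyncActor LocalIndex RemoteActor TinyTask object] + [SimpleRecord]
  take AsyncActor:  [RemoteActor TinyTask object] + [AsyncActor LocalIndex RemoteActor TinyTask object] + [AsyncActor LocalIndex RemoteActor TinyTask object]
  take LocalIndex:  [RemoteActor TinyTask object] + [LocalIndex RemoteActor TinyTask object] + [LocalIndex RemoteActor TinyTask object]
  take RemoteActor:  [RemoteActor TinyTask object] + [RemoteActor TinyTask object] + [RemoteActor TinyTask object]
  take TinyTask:  [TinyTask object] + [TinyTask object] + [TinyTask object]
  take object:  [object] + [object] + [object]
MRO: SecureCache LocalQueue LazyIndex SmartCache SimpleRecord AsyncActor LocalIndex RemoteActor TinyTask object
RemoteActor is at position 7; next is TinyTask.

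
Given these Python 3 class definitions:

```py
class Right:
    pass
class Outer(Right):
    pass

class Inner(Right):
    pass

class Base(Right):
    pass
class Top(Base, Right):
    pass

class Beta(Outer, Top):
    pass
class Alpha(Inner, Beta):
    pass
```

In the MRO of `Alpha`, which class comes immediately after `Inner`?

Beta

L[Alpha] = Alpha + merge(L[Inner], L[Beta], [Inner Beta])
  take Inner:  [Inner Right object] + [Beta Outer Top Base Right object] + [Inner Beta]
  take Beta:  [Right object] + [Beta Outer Top Base Right object] + [Beta]
  take Outer:  [Right object] + [Outer Top Base Right object]
  take Top:  [Right object] + [Top Base Right object]
  take Base:  [Right object] + [Base Right object]
  take Right:  [Right object] + [Right object]
  take object:  [object] + [object]
MRO: Alpha Inner Beta Outer Top Base Right object
Inner is at position 1; next is Beta.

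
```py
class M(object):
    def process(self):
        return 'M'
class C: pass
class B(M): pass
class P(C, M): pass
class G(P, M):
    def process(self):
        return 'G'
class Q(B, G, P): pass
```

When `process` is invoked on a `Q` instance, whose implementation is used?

L[Q] = Q + merge(L[B], L[G], L[P], [B G P])
  take B:  [B M object] + [G P C M object] + [P C M object] + [B G P]
  take G:  [M object] + [G P C M object] + [P C M object] + [G P]
  take P:  [M object] + [P C M object] + [P C M object] + [P]
  take C:  [M object] + [C M object] + [C M object]
  take M:  [M object] + [M object] + [M object]
  take object:  [object] + [object] + [object]
MRO: Q B G P C M object
process is defined in: G, M. First along the MRO is G.

G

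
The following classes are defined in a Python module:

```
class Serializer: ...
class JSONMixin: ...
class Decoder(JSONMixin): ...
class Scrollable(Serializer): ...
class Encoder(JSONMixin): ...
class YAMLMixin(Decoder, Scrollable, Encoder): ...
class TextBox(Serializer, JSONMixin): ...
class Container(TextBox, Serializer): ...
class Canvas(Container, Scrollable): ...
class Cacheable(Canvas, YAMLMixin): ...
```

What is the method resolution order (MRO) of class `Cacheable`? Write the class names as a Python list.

[Cacheable, Canvas, Container, TextBox, YAMLMixin, Decoder, Scrollable, Serializer, Encoder, JSONMixin, object]

L[Cacheable] = Cacheable + merge(L[Canvas], L[YAMLMixin], [Canvas YAMLMixin])
  take Canvas:  [Canvas Container TextBox Scrollable Serializer JSONMixin object] + [YAMLMixin Decoder Scrollable Serializer Encoder JSONMixin object] + [Canvas YAMLMixin]
  take Container:  [Container TextBox Scrollable Serializer JSONMixin object] + [YAMLMixin Decoder Scrollable Serializer Encoder JSONMixin object] + [YAMLMixin]
  take TextBox:  [TextBox Scrollable Serializer JSONMixin object] + [YAMLMixin Decoder Scrollable Serializer Encoder JSONMixin object] + [YAMLMixin]
  take YAMLMixin:  [Scrollable Serializer JSONMixin object] + [YAMLMixin Decoder Scrollable Serializer Encoder JSONMixin object] + [YAMLMixin]
  take Decoder:  [Scrollable Serializer JSONMixin object] + [Decoder Scrollable Serializer Encoder JSONMixin object]
  take Scrollable:  [Scrollable Serializer JSONMixin object] + [Scrollable Serializer Encoder JSONMixin object]
  take Serializer:  [Serializer JSONMixin object] + [Serializer Encoder JSONMixin object]
  take Encoder:  [JSONMixin object] + [Encoder JSONMixin object]
  take JSONMixin:  [JSONMixin object] + [JSONMixin object]
  take object:  [object] + [object]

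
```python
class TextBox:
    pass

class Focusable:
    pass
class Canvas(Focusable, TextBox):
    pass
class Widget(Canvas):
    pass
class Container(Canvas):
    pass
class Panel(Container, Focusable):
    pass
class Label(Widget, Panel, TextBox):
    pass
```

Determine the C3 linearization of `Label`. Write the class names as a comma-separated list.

L[Label] = Label + merge(L[Widget], L[Panel], L[TextBox], [Widget Panel TextBox])
  take Widget:  [Widget Canvas Focusable TextBox object] + [Panel Container Canvas Focusable TextBox object] + [TextBox object] + [Widget Panel TextBox]
  take Panel:  [Canvas Focusable TextBox object] + [Panel Container Canvas Focusable TextBox object] + [TextBox object] + [Panel TextBox]
  take Container:  [Canvas Focusable TextBox object] + [Container Canvas Focusable TextBox object] + [TextBox object] + [TextBox]
  take Canvas:  [Canvas Focusable TextBox object] + [Canvas Focusable TextBox object] + [TextBox object] + [TextBox]
  take Focusable:  [Focusable TextBox object] + [Focusable TextBox object] + [TextBox object] + [TextBox]
  take TextBox:  [TextBox object] + [TextBox object] + [TextBox object] + [TextBox]
  take object:  [object] + [object] + [object]

Label, Widget, Panel, Container, Canvas, Focusable, TextBox, object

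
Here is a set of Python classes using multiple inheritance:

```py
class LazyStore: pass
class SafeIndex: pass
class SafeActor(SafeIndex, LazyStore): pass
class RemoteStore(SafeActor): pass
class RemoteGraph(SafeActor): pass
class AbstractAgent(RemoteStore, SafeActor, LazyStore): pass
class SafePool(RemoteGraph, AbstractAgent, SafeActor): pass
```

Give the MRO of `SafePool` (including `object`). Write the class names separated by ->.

SafePool -> RemoteGraph -> AbstractAgent -> RemoteStore -> SafeActor -> SafeIndex -> LazyStore -> object

L[SafePool] = SafePool + merge(L[RemoteGraph], L[AbstractAgent], L[SafeActor], [RemoteGraph AbstractAgent SafeActor])
  take RemoteGraph:  [RemoteGraph SafeActor SafeIndex LazyStore object] + [AbstractAgent RemoteStore SafeActor SafeIndex LazyStore object] + [SafeActor SafeIndex LazyStore object] + [RemoteGraph AbstractAgent SafeActor]
  take AbstractAgent:  [SafeActor SafeIndex LazyStore object] + [AbstractAgent RemoteStore SafeActor SafeIndex LazyStore object] + [SafeActor SafeIndex LazyStore object] + [AbstractAgent SafeActor]
  take RemoteStore:  [SafeActor SafeIndex LazyStore object] + [RemoteStore SafeActor SafeIndex LazyStore object] + [SafeActor SafeIndex LazyStore object] + [SafeActor]
  take SafeActor:  [SafeActor SafeIndex LazyStore object] + [SafeActor SafeIndex LazyStore object] + [SafeActor SafeIndex LazyStore object] + [SafeActor]
  take SafeIndex:  [SafeIndex LazyStore object] + [SafeIndex LazyStore object] + [SafeIndex LazyStore object]
  take LazyStore:  [LazyStore object] + [LazyStore object] + [LazyStore object]
  take object:  [object] + [object] + [object]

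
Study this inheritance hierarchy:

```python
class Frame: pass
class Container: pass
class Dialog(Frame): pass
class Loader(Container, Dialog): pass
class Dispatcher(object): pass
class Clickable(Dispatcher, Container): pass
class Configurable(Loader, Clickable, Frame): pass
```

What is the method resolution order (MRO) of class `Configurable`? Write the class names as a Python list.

L[Configurable] = Configurable + merge(L[Loader], L[Clickable], L[Frame], [Loader Clickable Frame])
  take Loader:  [Loader Container Dialog Frame object] + [Clickable Dispatcher Container object] + [Frame object] + [Loader Clickable Frame]
  take Clickable:  [Container Dialog Frame object] + [Clickable Dispatcher Container object] + [Frame object] + [Clickable Frame]
  take Dispatcher:  [Container Dialog Frame object] + [Dispatcher Container object] + [Frame object] + [Frame]
  take Container:  [Container Dialog Frame object] + [Container object] + [Frame object] + [Frame]
  take Dialog:  [Dialog Frame object] + [object] + [Frame object] + [Frame]
  take Frame:  [Frame object] + [object] + [Frame object] + [Frame]
  take object:  [object] + [object] + [object]

[Configurable, Loader, Clickable, Dispatcher, Container, Dialog, Frame, object]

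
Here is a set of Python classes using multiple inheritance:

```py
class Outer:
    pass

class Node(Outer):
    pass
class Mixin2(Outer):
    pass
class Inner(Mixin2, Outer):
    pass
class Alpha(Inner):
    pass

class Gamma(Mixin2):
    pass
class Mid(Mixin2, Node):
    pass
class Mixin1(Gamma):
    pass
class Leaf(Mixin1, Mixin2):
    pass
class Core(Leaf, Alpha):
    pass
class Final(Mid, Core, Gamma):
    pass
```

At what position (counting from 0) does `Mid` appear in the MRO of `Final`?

L[Final] = Final + merge(L[Mid], L[Core], L[Gamma], [Mid Core Gamma])
  take Mid:  [Mid Mixin2 Node Outer object] + [Core Leaf Mixin1 Gamma Alpha Inner Mixin2 Outer object] + [Gamma Mixin2 Outer object] + [Mid Core Gamma]
  take Core:  [Mixin2 Node Outer object] + [Core Leaf Mixin1 Gamma Alpha Inner Mixin2 Outer object] + [Gamma Mixin2 Outer object] + [Core Gamma]
  take Leaf:  [Mixin2 Node Outer object] + [Leaf Mixin1 Gamma Alpha Inner Mixin2 Outer object] + [Gamma Mixin2 Outer object] + [Gamma]
  take Mixin1:  [Mixin2 Node Outer object] + [Mixin1 Gamma Alpha Inner Mixin2 Outer object] + [Gamma Mixin2 Outer object] + [Gamma]
  take Gamma:  [Mixin2 Node Outer object] + [Gamma Alpha Inner Mixin2 Outer object] + [Gamma Mixin2 Outer object] + [Gamma]
  take Alpha:  [Mixin2 Node Outer object] + [Alpha Inner Mixin2 Outer object] + [Mixin2 Outer object]
  take Inner:  [Mixin2 Node Outer object] + [Inner Mixin2 Outer object] + [Mixin2 Outer object]
  take Mixin2:  [Mixin2 Node Outer object] + [Mixin2 Outer object] + [Mixin2 Outer object]
  take Node:  [Node Outer object] + [Outer object] + [Outer object]
  take Outer:  [Outer object] + [Outer object] + [Outer object]
  take object:  [object] + [object] + [object]
MRO: Final Mid Core Leaf Mixin1 Gamma Alpha Inner Mixin2 Node Outer object
Mid sits at index 1.

1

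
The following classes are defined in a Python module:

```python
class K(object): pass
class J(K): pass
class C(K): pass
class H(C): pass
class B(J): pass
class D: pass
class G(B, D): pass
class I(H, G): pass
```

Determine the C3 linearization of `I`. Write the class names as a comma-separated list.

I, H, C, G, B, J, K, D, object

L[I] = I + merge(L[H], L[G], [H G])
  take H:  [H C K object] + [G B J K D object] + [H G]
  take C:  [C K object] + [G B J K D object] + [G]
  take G:  [K object] + [G B J K D object] + [G]
  take B:  [K object] + [B J K D object]
  take J:  [K object] + [J K D object]
  take K:  [K object] + [K D object]
  take D:  [object] + [D object]
  take object:  [object] + [object]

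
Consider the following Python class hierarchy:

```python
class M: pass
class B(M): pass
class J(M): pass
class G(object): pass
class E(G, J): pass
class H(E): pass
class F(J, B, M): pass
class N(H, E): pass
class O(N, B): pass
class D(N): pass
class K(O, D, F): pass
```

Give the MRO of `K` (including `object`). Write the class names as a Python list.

[K, O, D, N, H, E, G, F, J, B, M, object]

L[K] = K + merge(L[O], L[D], L[F], [O D F])
  take O:  [O N H E G J B M object] + [D N H E G J M object] + [F J B M object] + [O D F]
  take D:  [N H E G J B M object] + [D N H E G J M object] + [F J B M object] + [D F]
  take N:  [N H E G J B M object] + [N H E G J M object] + [F J B M object] + [F]
  take H:  [H E G J B M object] + [H E G J M object] + [F J B M object] + [F]
  take E:  [E G J B M object] + [E G J M object] + [F J B M object] + [F]
  take G:  [G J B M object] + [G J M object] + [F J B M object] + [F]
  take F:  [J B M object] + [J M object] + [F J B M object] + [F]
  take J:  [J B M object] + [J M object] + [J B M object]
  take B:  [B M object] + [M object] + [B M object]
  take M:  [M object] + [M object] + [M object]
  take object:  [object] + [object] + [object]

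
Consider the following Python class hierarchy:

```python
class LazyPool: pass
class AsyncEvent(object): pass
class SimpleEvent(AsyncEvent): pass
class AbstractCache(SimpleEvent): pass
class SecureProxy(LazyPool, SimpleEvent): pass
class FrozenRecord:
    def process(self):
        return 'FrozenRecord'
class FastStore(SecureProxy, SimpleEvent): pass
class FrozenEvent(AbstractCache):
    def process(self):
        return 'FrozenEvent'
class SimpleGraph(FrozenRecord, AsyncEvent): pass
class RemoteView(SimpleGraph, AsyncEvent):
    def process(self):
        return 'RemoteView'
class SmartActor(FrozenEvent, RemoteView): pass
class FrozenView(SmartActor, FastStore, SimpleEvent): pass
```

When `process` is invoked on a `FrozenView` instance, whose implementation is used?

L[FrozenView] = FrozenView + merge(L[SmartActor], L[FastStore], L[SimpleEvent], [SmartActor FastStore SimpleEvent])
  take SmartActor:  [SmartActor FrozenEvent AbstractCache SimpleEvent RemoteView SimpleGraph FrozenRecord AsyncEvent object] + [FastStore SecureProxy LazyPool SimpleEvent AsyncEvent object] + [SimpleEvent AsyncEvent object] + [SmartActor FastStore SimpleEvent]
  take FrozenEvent:  [FrozenEvent AbstractCache SimpleEvent RemoteView SimpleGraph FrozenRecord AsyncEvent object] + [FastStore SecureProxy LazyPool SimpleEvent AsyncEvent object] + [SimpleEvent AsyncEvent object] + [FastStore SimpleEvent]
  take AbstractCache:  [AbstractCache SimpleEvent RemoteView SimpleGraph FrozenRecord AsyncEvent object] + [FastStore SecureProxy LazyPool SimpleEvent AsyncEvent object] + [SimpleEvent AsyncEvent object] + [FastStore SimpleEvent]
  take FastStore:  [SimpleEvent RemoteView SimpleGraph FrozenRecord AsyncEvent object] + [FastStore SecureProxy LazyPool SimpleEvent AsyncEvent object] + [SimpleEvent AsyncEvent object] + [FastStore SimpleEvent]
  take SecureProxy:  [SimpleEvent RemoteView SimpleGraph FrozenRecord AsyncEvent object] + [SecureProxy LazyPool SimpleEvent AsyncEvent object] + [SimpleEvent AsyncEvent object] + [SimpleEvent]
  take LazyPool:  [SimpleEvent RemoteView SimpleGraph FrozenRecord AsyncEvent object] + [LazyPool SimpleEvent AsyncEvent object] + [SimpleEvent AsyncEvent object] + [SimpleEvent]
  take SimpleEvent:  [SimpleEvent RemoteView SimpleGraph FrozenRecord AsyncEvent object] + [SimpleEvent AsyncEvent object] + [SimpleEvent AsyncEvent object] + [SimpleEvent]
  take RemoteView:  [RemoteView SimpleGraph FrozenRecord AsyncEvent object] + [AsyncEvent object] + [AsyncEvent object]
  take SimpleGraph:  [SimpleGraph FrozenRecord AsyncEvent object] + [AsyncEvent object] + [AsyncEvent object]
  take FrozenRecord:  [FrozenRecord AsyncEvent object] + [AsyncEvent object] + [AsyncEvent object]
  take AsyncEvent:  [AsyncEvent object] + [AsyncEvent object] + [AsyncEvent object]
  take object:  [object] + [object] + [object]
MRO: FrozenView SmartActor FrozenEvent AbstractCache FastStore SecureProxy LazyPool SimpleEvent RemoteView SimpleGraph FrozenRecord AsyncEvent object
process is defined in: FrozenEvent, FrozenRecord, RemoteView. First along the MRO is FrozenEvent.

FrozenEvent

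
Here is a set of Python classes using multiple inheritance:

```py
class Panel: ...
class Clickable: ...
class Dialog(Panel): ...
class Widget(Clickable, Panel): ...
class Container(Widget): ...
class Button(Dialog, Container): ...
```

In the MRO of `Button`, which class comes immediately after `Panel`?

L[Button] = Button + merge(L[Dialog], L[Container], [Dialog Container])
  take Dialog:  [Dialog Panel object] + [Container Widget Clickable Panel object] + [Dialog Container]
  take Container:  [Panel object] + [Container Widget Clickable Panel object] + [Container]
  take Widget:  [Panel object] + [Widget Clickable Panel object]
  take Clickable:  [Panel object] + [Clickable Panel object]
  take Panel:  [Panel object] + [Panel object]
  take object:  [object] + [object]
MRO: Button Dialog Container Widget Clickable Panel object
Panel is at position 5; next is object.

object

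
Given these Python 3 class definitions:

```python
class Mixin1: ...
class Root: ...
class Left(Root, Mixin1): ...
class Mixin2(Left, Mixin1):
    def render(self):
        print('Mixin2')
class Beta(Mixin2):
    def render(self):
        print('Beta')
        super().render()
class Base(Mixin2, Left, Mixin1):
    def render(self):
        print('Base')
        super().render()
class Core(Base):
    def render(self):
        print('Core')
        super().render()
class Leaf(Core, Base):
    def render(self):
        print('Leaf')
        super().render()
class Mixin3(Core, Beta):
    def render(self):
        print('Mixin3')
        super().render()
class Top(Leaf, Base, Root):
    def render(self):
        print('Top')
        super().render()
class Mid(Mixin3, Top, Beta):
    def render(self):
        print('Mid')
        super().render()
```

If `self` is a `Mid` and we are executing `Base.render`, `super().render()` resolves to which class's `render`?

L[Mid] = Mid + merge(L[Mixin3], L[Top], L[Beta], [Mixin3 Top Beta])
  take Mixin3:  [Mixin3 Core Base Beta Mixin2 Left Root Mixin1 object] + [Top Leaf Core Base Mixin2 Left Root Mixin1 object] + [Beta Mixin2 Left Root Mixin1 object] + [Mixin3 Top Beta]
  take Top:  [Core Base Beta Mixin2 Left Root Mixin1 object] + [Top Leaf Core Base Mixin2 Left Root Mixin1 object] + [Beta Mixin2 Left Root Mixin1 object] + [Top Beta]
  take Leaf:  [Core Base Beta Mixin2 Left Root Mixin1 object] + [Leaf Core Base Mixin2 Left Root Mixin1 object] + [Beta Mixin2 Left Root Mixin1 object] + [Beta]
  take Core:  [Core Base Beta Mixin2 Left Root Mixin1 object] + [Core Base Mixin2 Left Root Mixin1 object] + [Beta Mixin2 Left Root Mixin1 object] + [Beta]
  take Base:  [Base Beta Mixin2 Left Root Mixin1 object] + [Base Mixin2 Left Root Mixin1 object] + [Beta Mixin2 Left Root Mixin1 object] + [Beta]
  take Beta:  [Beta Mixin2 Left Root Mixin1 object] + [Mixin2 Left Root Mixin1 object] + [Beta Mixin2 Left Root Mixin1 object] + [Beta]
  take Mixin2:  [Mixin2 Left Root Mixin1 object] + [Mixin2 Left Root Mixin1 object] + [Mixin2 Left Root Mixin1 object]
  take Left:  [Left Root Mixin1 object] + [Left Root Mixin1 object] + [Left Root Mixin1 object]
  take Root:  [Root Mixin1 object] + [Root Mixin1 object] + [Root Mixin1 object]
  take Mixin1:  [Mixin1 object] + [Mixin1 object] + [Mixin1 object]
  take object:  [object] + [object] + [object]
MRO: Mid Mixin3 Top Leaf Core Base Beta Mixin2 Left Root Mixin1 object
super() in Base.render on a Mid instance goes to the class after Base in Mid's MRO: Beta.

Beta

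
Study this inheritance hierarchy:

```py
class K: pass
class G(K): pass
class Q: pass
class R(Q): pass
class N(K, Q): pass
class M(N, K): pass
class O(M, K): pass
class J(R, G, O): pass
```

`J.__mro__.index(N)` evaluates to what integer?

L[J] = J + merge(L[R], L[G], L[O], [R G O])
  take R:  [R Q object] + [G K object] + [O M N K Q object] + [R G O]
  take G:  [Q object] + [G K object] + [O M N K Q object] + [G O]
  take O:  [Q object] + [K object] + [O M N K Q object] + [O]
  take M:  [Q object] + [K object] + [M N K Q object]
  take N:  [Q object] + [K object] + [N K Q object]
  take K:  [Q object] + [K object] + [K Q object]
  take Q:  [Q object] + [object] + [Q object]
  take object:  [object] + [object] + [object]
MRO: J R G O M N K Q object
N sits at index 5.

5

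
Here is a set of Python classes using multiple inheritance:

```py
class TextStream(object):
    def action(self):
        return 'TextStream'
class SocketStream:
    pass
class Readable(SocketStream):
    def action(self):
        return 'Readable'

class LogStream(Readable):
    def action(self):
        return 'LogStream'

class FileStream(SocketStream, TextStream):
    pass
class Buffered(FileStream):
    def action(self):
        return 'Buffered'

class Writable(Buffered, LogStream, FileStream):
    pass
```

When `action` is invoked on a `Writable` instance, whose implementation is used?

L[Writable] = Writable + merge(L[Buffered], L[LogStream], L[FileStream], [Buffered LogStream FileStream])
  take Buffered:  [Buffered FileStream SocketStream TextStream object] + [LogStream Readable SocketStream object] + [FileStream SocketStream TextStream object] + [Buffered LogStream FileStream]
  take LogStream:  [FileStream SocketStream TextStream object] + [LogStream Readable SocketStream object] + [FileStream SocketStream TextStream object] + [LogStream FileStream]
  take FileStream:  [FileStream SocketStream TextStream object] + [Readable SocketStream object] + [FileStream SocketStream TextStream object] + [FileStream]
  take Readable:  [SocketStream TextStream object] + [Readable SocketStream object] + [SocketStream TextStream object]
  take SocketStream:  [SocketStream TextStream object] + [SocketStream object] + [SocketStream TextStream object]
  take TextStream:  [TextStream object] + [object] + [TextStream object]
  take object:  [object] + [object] + [object]
MRO: Writable Buffered LogStream FileStream Readable SocketStream TextStream object
action is defined in: Buffered, LogStream, Readable, TextStream. First along the MRO is Buffered.

Buffered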